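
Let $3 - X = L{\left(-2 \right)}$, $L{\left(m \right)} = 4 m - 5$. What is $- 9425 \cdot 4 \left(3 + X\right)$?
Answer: $-716300$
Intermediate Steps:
$L{\left(m \right)} = -5 + 4 m$
$X = 16$ ($X = 3 - \left(-5 + 4 \left(-2\right)\right) = 3 - \left(-5 - 8\right) = 3 - -13 = 3 + 13 = 16$)
$- 9425 \cdot 4 \left(3 + X\right) = - 9425 \cdot 4 \left(3 + 16\right) = - 9425 \cdot 4 \cdot 19 = \left(-9425\right) 76 = -716300$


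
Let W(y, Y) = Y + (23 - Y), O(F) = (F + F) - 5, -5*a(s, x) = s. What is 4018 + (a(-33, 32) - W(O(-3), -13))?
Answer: 20008/5 ≈ 4001.6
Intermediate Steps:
a(s, x) = -s/5
O(F) = -5 + 2*F (O(F) = 2*F - 5 = -5 + 2*F)
W(y, Y) = 23
4018 + (a(-33, 32) - W(O(-3), -13)) = 4018 + (-⅕*(-33) - 1*23) = 4018 + (33/5 - 23) = 4018 - 82/5 = 20008/5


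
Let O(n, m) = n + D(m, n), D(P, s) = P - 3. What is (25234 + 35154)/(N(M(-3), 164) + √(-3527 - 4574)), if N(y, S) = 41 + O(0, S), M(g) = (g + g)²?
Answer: 12198376/48905 - 60388*I*√8101/48905 ≈ 249.43 - 111.14*I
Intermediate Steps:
D(P, s) = -3 + P
O(n, m) = -3 + m + n (O(n, m) = n + (-3 + m) = -3 + m + n)
M(g) = 4*g² (M(g) = (2*g)² = 4*g²)
N(y, S) = 38 + S (N(y, S) = 41 + (-3 + S + 0) = 41 + (-3 + S) = 38 + S)
(25234 + 35154)/(N(M(-3), 164) + √(-3527 - 4574)) = (25234 + 35154)/((38 + 164) + √(-3527 - 4574)) = 60388/(202 + √(-8101)) = 60388/(202 + I*√8101)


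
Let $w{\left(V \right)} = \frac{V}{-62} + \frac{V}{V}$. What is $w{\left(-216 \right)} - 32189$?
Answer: $- \frac{997720}{31} \approx -32185.0$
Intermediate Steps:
$w{\left(V \right)} = 1 - \frac{V}{62}$ ($w{\left(V \right)} = V \left(- \frac{1}{62}\right) + 1 = - \frac{V}{62} + 1 = 1 - \frac{V}{62}$)
$w{\left(-216 \right)} - 32189 = \left(1 - - \frac{108}{31}\right) - 32189 = \left(1 + \frac{108}{31}\right) - 32189 = \frac{139}{31} - 32189 = - \frac{997720}{31}$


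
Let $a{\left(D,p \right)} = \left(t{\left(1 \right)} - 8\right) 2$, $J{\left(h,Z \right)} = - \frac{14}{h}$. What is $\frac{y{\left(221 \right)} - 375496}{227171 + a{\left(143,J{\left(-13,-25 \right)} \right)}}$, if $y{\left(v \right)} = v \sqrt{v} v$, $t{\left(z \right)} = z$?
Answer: $- \frac{375496}{227157} + \frac{48841 \sqrt{221}}{227157} \approx 1.5433$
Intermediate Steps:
$a{\left(D,p \right)} = -14$ ($a{\left(D,p \right)} = \left(1 - 8\right) 2 = \left(-7\right) 2 = -14$)
$y{\left(v \right)} = v^{\frac{5}{2}}$ ($y{\left(v \right)} = v^{\frac{3}{2}} v = v^{\frac{5}{2}}$)
$\frac{y{\left(221 \right)} - 375496}{227171 + a{\left(143,J{\left(-13,-25 \right)} \right)}} = \frac{221^{\frac{5}{2}} - 375496}{227171 - 14} = \frac{48841 \sqrt{221} - 375496}{227157} = \left(-375496 + 48841 \sqrt{221}\right) \frac{1}{227157} = - \frac{375496}{227157} + \frac{48841 \sqrt{221}}{227157}$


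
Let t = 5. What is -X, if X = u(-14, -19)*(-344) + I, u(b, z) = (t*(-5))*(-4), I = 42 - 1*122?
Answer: 34480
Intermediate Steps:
I = -80 (I = 42 - 122 = -80)
u(b, z) = 100 (u(b, z) = (5*(-5))*(-4) = -25*(-4) = 100)
X = -34480 (X = 100*(-344) - 80 = -34400 - 80 = -34480)
-X = -1*(-34480) = 34480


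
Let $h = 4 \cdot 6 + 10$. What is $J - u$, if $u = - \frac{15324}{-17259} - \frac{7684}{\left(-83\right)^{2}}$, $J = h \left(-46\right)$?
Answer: $- \frac{61976083148}{39632417} \approx -1563.8$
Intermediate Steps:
$h = 34$ ($h = 24 + 10 = 34$)
$J = -1564$ ($J = 34 \left(-46\right) = -1564$)
$u = - \frac{9017040}{39632417}$ ($u = \left(-15324\right) \left(- \frac{1}{17259}\right) - \frac{7684}{6889} = \frac{5108}{5753} - \frac{7684}{6889} = - \frac{9017040}{39632417} \approx -0.22752$)
$J - u = -1564 - - \frac{9017040}{39632417} = -1564 + \frac{9017040}{39632417} = - \frac{61976083148}{39632417}$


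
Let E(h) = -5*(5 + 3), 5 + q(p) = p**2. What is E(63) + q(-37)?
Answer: 1324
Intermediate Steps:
q(p) = -5 + p**2
E(h) = -40 (E(h) = -5*8 = -40)
E(63) + q(-37) = -40 + (-5 + (-37)**2) = -40 + (-5 + 1369) = -40 + 1364 = 1324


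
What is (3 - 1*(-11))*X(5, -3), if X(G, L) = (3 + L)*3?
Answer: 0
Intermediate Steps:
X(G, L) = 9 + 3*L
(3 - 1*(-11))*X(5, -3) = (3 - 1*(-11))*(9 + 3*(-3)) = (3 + 11)*(9 - 9) = 14*0 = 0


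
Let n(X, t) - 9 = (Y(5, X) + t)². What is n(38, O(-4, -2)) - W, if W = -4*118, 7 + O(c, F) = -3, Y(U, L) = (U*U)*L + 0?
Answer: 884081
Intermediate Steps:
Y(U, L) = L*U² (Y(U, L) = U²*L + 0 = L*U² + 0 = L*U²)
O(c, F) = -10 (O(c, F) = -7 - 3 = -10)
n(X, t) = 9 + (t + 25*X)² (n(X, t) = 9 + (X*5² + t)² = 9 + (X*25 + t)² = 9 + (25*X + t)² = 9 + (t + 25*X)²)
W = -472
n(38, O(-4, -2)) - W = (9 + (-10 + 25*38)²) - 1*(-472) = (9 + (-10 + 950)²) + 472 = (9 + 940²) + 472 = (9 + 883600) + 472 = 883609 + 472 = 884081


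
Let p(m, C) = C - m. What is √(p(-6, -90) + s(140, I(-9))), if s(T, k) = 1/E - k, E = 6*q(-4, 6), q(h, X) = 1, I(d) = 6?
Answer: 7*I*√66/6 ≈ 9.478*I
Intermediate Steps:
E = 6 (E = 6*1 = 6)
s(T, k) = ⅙ - k (s(T, k) = 1/6 - k = ⅙ - k)
√(p(-6, -90) + s(140, I(-9))) = √((-90 - 1*(-6)) + (⅙ - 1*6)) = √((-90 + 6) + (⅙ - 6)) = √(-84 - 35/6) = √(-539/6) = 7*I*√66/6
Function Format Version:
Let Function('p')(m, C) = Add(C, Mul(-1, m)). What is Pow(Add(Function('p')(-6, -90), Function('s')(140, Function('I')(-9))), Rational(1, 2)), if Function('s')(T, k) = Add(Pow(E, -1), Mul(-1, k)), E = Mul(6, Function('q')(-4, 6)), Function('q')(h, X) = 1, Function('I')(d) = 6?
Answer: Mul(Rational(7, 6), I, Pow(66, Rational(1, 2))) ≈ Mul(9.4780, I)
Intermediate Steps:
E = 6 (E = Mul(6, 1) = 6)
Function('s')(T, k) = Add(Rational(1, 6), Mul(-1, k)) (Function('s')(T, k) = Add(Pow(6, -1), Mul(-1, k)) = Add(Rational(1, 6), Mul(-1, k)))
Pow(Add(Function('p')(-6, -90), Function('s')(140, Function('I')(-9))), Rational(1, 2)) = Pow(Add(Add(-90, Mul(-1, -6)), Add(Rational(1, 6), Mul(-1, 6))), Rational(1, 2)) = Pow(Add(Add(-90, 6), Add(Rational(1, 6), -6)), Rational(1, 2)) = Pow(Add(-84, Rational(-35, 6)), Rational(1, 2)) = Pow(Rational(-539, 6), Rational(1, 2)) = Mul(Rational(7, 6), I, Pow(66, Rational(1, 2)))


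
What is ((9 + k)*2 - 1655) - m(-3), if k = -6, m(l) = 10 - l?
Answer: -1662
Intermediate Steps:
((9 + k)*2 - 1655) - m(-3) = ((9 - 6)*2 - 1655) - (10 - 1*(-3)) = (3*2 - 1655) - (10 + 3) = (6 - 1655) - 1*13 = -1649 - 13 = -1662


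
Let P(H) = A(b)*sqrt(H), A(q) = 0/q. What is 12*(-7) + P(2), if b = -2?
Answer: -84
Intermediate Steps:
A(q) = 0
P(H) = 0 (P(H) = 0*sqrt(H) = 0)
12*(-7) + P(2) = 12*(-7) + 0 = -84 + 0 = -84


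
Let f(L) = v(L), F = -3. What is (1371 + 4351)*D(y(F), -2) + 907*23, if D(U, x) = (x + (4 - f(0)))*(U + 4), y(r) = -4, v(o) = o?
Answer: 20861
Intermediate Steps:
f(L) = L
D(U, x) = (4 + U)*(4 + x) (D(U, x) = (x + (4 - 1*0))*(U + 4) = (x + (4 + 0))*(4 + U) = (x + 4)*(4 + U) = (4 + x)*(4 + U) = (4 + U)*(4 + x))
(1371 + 4351)*D(y(F), -2) + 907*23 = (1371 + 4351)*(16 + 4*(-4) + 4*(-2) - 4*(-2)) + 907*23 = 5722*(16 - 16 - 8 + 8) + 20861 = 5722*0 + 20861 = 0 + 20861 = 20861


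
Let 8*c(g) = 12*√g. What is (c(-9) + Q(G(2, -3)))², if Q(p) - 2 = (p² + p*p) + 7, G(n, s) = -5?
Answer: 13843/4 + 531*I ≈ 3460.8 + 531.0*I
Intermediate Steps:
c(g) = 3*√g/2 (c(g) = (12*√g)/8 = 3*√g/2)
Q(p) = 9 + 2*p² (Q(p) = 2 + ((p² + p*p) + 7) = 2 + ((p² + p²) + 7) = 2 + (2*p² + 7) = 2 + (7 + 2*p²) = 9 + 2*p²)
(c(-9) + Q(G(2, -3)))² = (3*√(-9)/2 + (9 + 2*(-5)²))² = (3*(3*I)/2 + (9 + 2*25))² = (9*I/2 + (9 + 50))² = (9*I/2 + 59)² = (59 + 9*I/2)²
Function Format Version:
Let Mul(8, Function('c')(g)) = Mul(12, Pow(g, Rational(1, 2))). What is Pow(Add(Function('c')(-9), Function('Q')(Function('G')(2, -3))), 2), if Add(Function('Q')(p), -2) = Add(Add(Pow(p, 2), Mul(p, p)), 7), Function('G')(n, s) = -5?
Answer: Add(Rational(13843, 4), Mul(531, I)) ≈ Add(3460.8, Mul(531.00, I))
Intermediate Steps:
Function('c')(g) = Mul(Rational(3, 2), Pow(g, Rational(1, 2))) (Function('c')(g) = Mul(Rational(1, 8), Mul(12, Pow(g, Rational(1, 2)))) = Mul(Rational(3, 2), Pow(g, Rational(1, 2))))
Function('Q')(p) = Add(9, Mul(2, Pow(p, 2))) (Function('Q')(p) = Add(2, Add(Add(Pow(p, 2), Mul(p, p)), 7)) = Add(2, Add(Add(Pow(p, 2), Pow(p, 2)), 7)) = Add(2, Add(Mul(2, Pow(p, 2)), 7)) = Add(2, Add(7, Mul(2, Pow(p, 2)))) = Add(9, Mul(2, Pow(p, 2))))
Pow(Add(Function('c')(-9), Function('Q')(Function('G')(2, -3))), 2) = Pow(Add(Mul(Rational(3, 2), Pow(-9, Rational(1, 2))), Add(9, Mul(2, Pow(-5, 2)))), 2) = Pow(Add(Mul(Rational(3, 2), Mul(3, I)), Add(9, Mul(2, 25))), 2) = Pow(Add(Mul(Rational(9, 2), I), Add(9, 50)), 2) = Pow(Add(Mul(Rational(9, 2), I), 59), 2) = Pow(Add(59, Mul(Rational(9, 2), I)), 2)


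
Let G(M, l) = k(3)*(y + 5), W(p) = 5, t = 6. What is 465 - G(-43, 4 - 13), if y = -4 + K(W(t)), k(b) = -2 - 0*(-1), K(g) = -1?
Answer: 465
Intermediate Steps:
k(b) = -2 (k(b) = -2 - 1*0 = -2 + 0 = -2)
y = -5 (y = -4 - 1 = -5)
G(M, l) = 0 (G(M, l) = -2*(-5 + 5) = -2*0 = 0)
465 - G(-43, 4 - 13) = 465 - 1*0 = 465 + 0 = 465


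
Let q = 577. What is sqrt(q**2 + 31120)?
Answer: sqrt(364049) ≈ 603.36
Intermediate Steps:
sqrt(q**2 + 31120) = sqrt(577**2 + 31120) = sqrt(332929 + 31120) = sqrt(364049)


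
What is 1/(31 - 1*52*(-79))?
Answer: 1/4139 ≈ 0.00024160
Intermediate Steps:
1/(31 - 1*52*(-79)) = 1/(31 - 52*(-79)) = 1/(31 + 4108) = 1/4139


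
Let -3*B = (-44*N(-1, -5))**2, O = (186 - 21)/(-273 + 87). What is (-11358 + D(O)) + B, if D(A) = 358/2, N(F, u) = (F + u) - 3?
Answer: -63451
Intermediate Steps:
N(F, u) = -3 + F + u
O = -55/62 (O = 165/(-186) = 165*(-1/186) = -55/62 ≈ -0.88710)
B = -52272 (B = -1936*(-3 - 1 - 5)**2/3 = -(-44*(-9))**2/3 = -1/3*396**2 = -1/3*156816 = -52272)
D(A) = 179 (D(A) = 358*(1/2) = 179)
(-11358 + D(O)) + B = (-11358 + 179) - 52272 = -11179 - 52272 = -63451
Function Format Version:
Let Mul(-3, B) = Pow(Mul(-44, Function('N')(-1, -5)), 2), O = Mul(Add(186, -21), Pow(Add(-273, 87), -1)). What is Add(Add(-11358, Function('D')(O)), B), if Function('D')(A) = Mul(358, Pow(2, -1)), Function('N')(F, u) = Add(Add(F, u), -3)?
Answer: -63451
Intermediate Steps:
Function('N')(F, u) = Add(-3, F, u)
O = Rational(-55, 62) (O = Mul(165, Pow(-186, -1)) = Mul(165, Rational(-1, 186)) = Rational(-55, 62) ≈ -0.88710)
B = -52272 (B = Mul(Rational(-1, 3), Pow(Mul(-44, Add(-3, -1, -5)), 2)) = Mul(Rational(-1, 3), Pow(Mul(-44, -9), 2)) = Mul(Rational(-1, 3), Pow(396, 2)) = Mul(Rational(-1, 3), 156816) = -52272)
Function('D')(A) = 179 (Function('D')(A) = Mul(358, Rational(1, 2)) = 179)
Add(Add(-11358, Function('D')(O)), B) = Add(Add(-11358, 179), -52272) = Add(-11179, -52272) = -63451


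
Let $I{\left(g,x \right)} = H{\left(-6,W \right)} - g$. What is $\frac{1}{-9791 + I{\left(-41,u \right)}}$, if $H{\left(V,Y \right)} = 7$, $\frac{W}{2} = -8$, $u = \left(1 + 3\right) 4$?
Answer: $- \frac{1}{9743} \approx -0.00010264$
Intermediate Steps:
$u = 16$ ($u = 4 \cdot 4 = 16$)
$W = -16$ ($W = 2 \left(-8\right) = -16$)
$I{\left(g,x \right)} = 7 - g$
$\frac{1}{-9791 + I{\left(-41,u \right)}} = \frac{1}{-9791 + \left(7 - -41\right)} = \frac{1}{-9791 + \left(7 + 41\right)} = \frac{1}{-9791 + 48} = \frac{1}{-9743} = - \frac{1}{9743}$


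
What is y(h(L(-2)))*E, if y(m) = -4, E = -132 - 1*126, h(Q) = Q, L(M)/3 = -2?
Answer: 1032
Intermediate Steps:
L(M) = -6 (L(M) = 3*(-2) = -6)
E = -258 (E = -132 - 126 = -258)
y(h(L(-2)))*E = -4*(-258) = 1032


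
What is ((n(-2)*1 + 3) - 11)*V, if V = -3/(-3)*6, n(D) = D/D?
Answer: -42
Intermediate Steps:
n(D) = 1
V = 6 (V = -3*(-1)/3*6 = -1*(-1)*6 = 1*6 = 6)
((n(-2)*1 + 3) - 11)*V = ((1*1 + 3) - 11)*6 = ((1 + 3) - 11)*6 = (4 - 11)*6 = -7*6 = -42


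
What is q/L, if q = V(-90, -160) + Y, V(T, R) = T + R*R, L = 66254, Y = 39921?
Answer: 65431/66254 ≈ 0.98758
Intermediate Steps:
V(T, R) = T + R²
q = 65431 (q = (-90 + (-160)²) + 39921 = (-90 + 25600) + 39921 = 25510 + 39921 = 65431)
q/L = 65431/66254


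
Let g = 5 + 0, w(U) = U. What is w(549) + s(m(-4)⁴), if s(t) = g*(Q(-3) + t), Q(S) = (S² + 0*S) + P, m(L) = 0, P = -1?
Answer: 589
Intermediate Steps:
Q(S) = -1 + S² (Q(S) = (S² + 0*S) - 1 = (S² + 0) - 1 = S² - 1 = -1 + S²)
g = 5
s(t) = 40 + 5*t (s(t) = 5*((-1 + (-3)²) + t) = 5*((-1 + 9) + t) = 5*(8 + t) = 40 + 5*t)
w(549) + s(m(-4)⁴) = 549 + (40 + 5*0⁴) = 549 + (40 + 5*0) = 549 + (40 + 0) = 549 + 40 = 589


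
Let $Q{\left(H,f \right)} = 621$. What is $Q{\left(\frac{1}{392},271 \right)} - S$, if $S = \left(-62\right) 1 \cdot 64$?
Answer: $4589$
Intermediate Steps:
$S = -3968$ ($S = \left(-62\right) 64 = -3968$)
$Q{\left(\frac{1}{392},271 \right)} - S = 621 - -3968 = 621 + 3968 = 4589$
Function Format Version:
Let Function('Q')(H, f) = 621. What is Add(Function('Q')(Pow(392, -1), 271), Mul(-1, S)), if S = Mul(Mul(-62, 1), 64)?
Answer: 4589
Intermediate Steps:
S = -3968 (S = Mul(-62, 64) = -3968)
Add(Function('Q')(Pow(392, -1), 271), Mul(-1, S)) = Add(621, Mul(-1, -3968)) = Add(621, 3968) = 4589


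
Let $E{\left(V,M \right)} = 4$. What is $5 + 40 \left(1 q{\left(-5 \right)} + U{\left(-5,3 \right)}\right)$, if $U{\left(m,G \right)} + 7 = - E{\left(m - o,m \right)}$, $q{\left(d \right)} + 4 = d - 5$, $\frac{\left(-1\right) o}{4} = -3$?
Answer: $-995$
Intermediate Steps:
$o = 12$ ($o = \left(-4\right) \left(-3\right) = 12$)
$q{\left(d \right)} = -9 + d$ ($q{\left(d \right)} = -4 + \left(d - 5\right) = -4 + \left(-5 + d\right) = -9 + d$)
$U{\left(m,G \right)} = -11$ ($U{\left(m,G \right)} = -7 - 4 = -11$)
$5 + 40 \left(1 q{\left(-5 \right)} + U{\left(-5,3 \right)}\right) = 5 + 40 \left(1 \left(-9 - 5\right) - 11\right) = 5 + 40 \left(1 \left(-14\right) - 11\right) = 5 + 40 \left(-14 - 11\right) = 5 + 40 \left(-25\right) = 5 - 1000 = -995$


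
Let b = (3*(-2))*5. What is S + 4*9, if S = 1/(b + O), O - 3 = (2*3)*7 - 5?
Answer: 361/10 ≈ 36.100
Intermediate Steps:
b = -30 (b = -6*5 = -30)
O = 40 (O = 3 + ((2*3)*7 - 5) = 3 + (6*7 - 5) = 3 + (42 - 5) = 3 + 37 = 40)
S = ⅒ (S = 1/(-30 + 40) = 1/10 = ⅒ ≈ 0.10000)
S + 4*9 = ⅒ + 4*9 = ⅒ + 36 = 361/10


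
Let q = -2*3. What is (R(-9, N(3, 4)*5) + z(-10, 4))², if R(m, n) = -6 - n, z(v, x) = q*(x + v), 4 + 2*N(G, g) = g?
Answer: 900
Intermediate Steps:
N(G, g) = -2 + g/2
q = -6
z(v, x) = -6*v - 6*x (z(v, x) = -6*(x + v) = -6*(v + x) = -6*v - 6*x)
(R(-9, N(3, 4)*5) + z(-10, 4))² = ((-6 - (-2 + (½)*4)*5) + (-6*(-10) - 6*4))² = ((-6 - (-2 + 2)*5) + (60 - 24))² = ((-6 - 0*5) + 36)² = ((-6 - 1*0) + 36)² = ((-6 + 0) + 36)² = (-6 + 36)² = 30² = 900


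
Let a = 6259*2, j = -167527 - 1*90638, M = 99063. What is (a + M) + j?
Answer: -146584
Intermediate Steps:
j = -258165 (j = -167527 - 90638 = -258165)
a = 12518
(a + M) + j = (12518 + 99063) - 258165 = 111581 - 258165 = -146584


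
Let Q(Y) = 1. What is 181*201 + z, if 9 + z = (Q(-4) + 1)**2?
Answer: 36376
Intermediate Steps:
z = -5 (z = -9 + (1 + 1)**2 = -9 + 2**2 = -9 + 4 = -5)
181*201 + z = 181*201 - 5 = 36381 - 5 = 36376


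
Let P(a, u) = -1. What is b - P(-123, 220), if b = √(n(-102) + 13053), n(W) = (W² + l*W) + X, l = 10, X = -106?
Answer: 1 + √22331 ≈ 150.44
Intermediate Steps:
n(W) = -106 + W² + 10*W (n(W) = (W² + 10*W) - 106 = -106 + W² + 10*W)
b = √22331 (b = √((-106 + (-102)² + 10*(-102)) + 13053) = √((-106 + 10404 - 1020) + 13053) = √(9278 + 13053) = √22331 ≈ 149.44)
b - P(-123, 220) = √22331 - 1*(-1) = √22331 + 1 = 1 + √22331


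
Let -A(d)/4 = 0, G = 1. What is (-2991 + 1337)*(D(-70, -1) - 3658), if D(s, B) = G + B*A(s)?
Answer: 6048678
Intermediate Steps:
A(d) = 0 (A(d) = -4*0 = 0)
D(s, B) = 1 (D(s, B) = 1 + B*0 = 1 + 0 = 1)
(-2991 + 1337)*(D(-70, -1) - 3658) = (-2991 + 1337)*(1 - 3658) = -1654*(-3657) = 6048678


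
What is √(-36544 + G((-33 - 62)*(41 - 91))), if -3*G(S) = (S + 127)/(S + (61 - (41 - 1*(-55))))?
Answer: I*√7311829962765/14145 ≈ 191.17*I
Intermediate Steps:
G(S) = -(127 + S)/(3*(-35 + S)) (G(S) = -(S + 127)/(3*(S + (61 - (41 - 1*(-55))))) = -(127 + S)/(3*(S + (61 - (41 + 55)))) = -(127 + S)/(3*(S + (61 - 1*96))) = -(127 + S)/(3*(S + (61 - 96))) = -(127 + S)/(3*(S - 35)) = -(127 + S)/(3*(-35 + S)))
√(-36544 + G((-33 - 62)*(41 - 91))) = √(-36544 + (-127 - (-33 - 62)*(41 - 91))/(3*(-35 + (-33 - 62)*(41 - 91)))) = √(-36544 + (-127 - (-95)*(-50))/(3*(-35 - 95*(-50)))) = √(-36544 + (-127 - 1*4750)/(3*(-35 + 4750))) = √(-36544 + (⅓)*(-127 - 4750)/4715) = √(-36544 + (⅓)*(1/4715)*(-4877)) = √(-36544 - 4877/14145) = √(-516919757/14145) = I*√7311829962765/14145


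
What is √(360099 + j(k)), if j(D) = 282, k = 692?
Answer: 131*√21 ≈ 600.32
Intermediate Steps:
√(360099 + j(k)) = √(360099 + 282) = √360381 = 131*√21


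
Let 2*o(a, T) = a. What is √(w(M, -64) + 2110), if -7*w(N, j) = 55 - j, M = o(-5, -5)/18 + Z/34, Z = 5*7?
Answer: √2093 ≈ 45.749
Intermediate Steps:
o(a, T) = a/2
Z = 35
M = 545/612 (M = ((½)*(-5))/18 + 35/34 = -5/2*1/18 + 35*(1/34) = -5/36 + 35/34 = 545/612 ≈ 0.89052)
w(N, j) = -55/7 + j/7 (w(N, j) = -(55 - j)/7 = -55/7 + j/7)
√(w(M, -64) + 2110) = √((-55/7 + (⅐)*(-64)) + 2110) = √((-55/7 - 64/7) + 2110) = √(-17 + 2110) = √2093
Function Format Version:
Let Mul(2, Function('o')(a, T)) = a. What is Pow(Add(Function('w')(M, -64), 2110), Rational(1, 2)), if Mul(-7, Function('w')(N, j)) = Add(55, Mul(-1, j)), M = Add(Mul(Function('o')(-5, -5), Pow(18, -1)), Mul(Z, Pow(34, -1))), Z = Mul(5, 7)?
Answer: Pow(2093, Rational(1, 2)) ≈ 45.749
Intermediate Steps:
Function('o')(a, T) = Mul(Rational(1, 2), a)
Z = 35
M = Rational(545, 612) (M = Add(Mul(Mul(Rational(1, 2), -5), Pow(18, -1)), Mul(35, Pow(34, -1))) = Add(Mul(Rational(-5, 2), Rational(1, 18)), Mul(35, Rational(1, 34))) = Add(Rational(-5, 36), Rational(35, 34)) = Rational(545, 612) ≈ 0.89052)
Function('w')(N, j) = Add(Rational(-55, 7), Mul(Rational(1, 7), j)) (Function('w')(N, j) = Mul(Rational(-1, 7), Add(55, Mul(-1, j))) = Add(Rational(-55, 7), Mul(Rational(1, 7), j)))
Pow(Add(Function('w')(M, -64), 2110), Rational(1, 2)) = Pow(Add(Add(Rational(-55, 7), Mul(Rational(1, 7), -64)), 2110), Rational(1, 2)) = Pow(Add(Add(Rational(-55, 7), Rational(-64, 7)), 2110), Rational(1, 2)) = Pow(Add(-17, 2110), Rational(1, 2)) = Pow(2093, Rational(1, 2))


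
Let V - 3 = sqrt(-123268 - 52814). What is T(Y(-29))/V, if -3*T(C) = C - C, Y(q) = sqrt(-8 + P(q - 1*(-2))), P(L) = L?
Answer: 0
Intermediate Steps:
Y(q) = sqrt(-6 + q) (Y(q) = sqrt(-8 + (q - 1*(-2))) = sqrt(-8 + (q + 2)) = sqrt(-8 + (2 + q)) = sqrt(-6 + q))
T(C) = 0 (T(C) = -(C - C)/3 = -1/3*0 = 0)
V = 3 + I*sqrt(176082) (V = 3 + sqrt(-123268 - 52814) = 3 + sqrt(-176082) = 3 + I*sqrt(176082) ≈ 3.0 + 419.62*I)
T(Y(-29))/V = 0/(3 + I*sqrt(176082)) = 0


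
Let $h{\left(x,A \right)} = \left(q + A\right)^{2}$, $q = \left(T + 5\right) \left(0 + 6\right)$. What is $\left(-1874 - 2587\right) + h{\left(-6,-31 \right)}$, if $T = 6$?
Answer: $-3236$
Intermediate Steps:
$q = 66$ ($q = \left(6 + 5\right) \left(0 + 6\right) = 11 \cdot 6 = 66$)
$h{\left(x,A \right)} = \left(66 + A\right)^{2}$
$\left(-1874 - 2587\right) + h{\left(-6,-31 \right)} = \left(-1874 - 2587\right) + \left(66 - 31\right)^{2} = -4461 + 35^{2} = -4461 + 1225 = -3236$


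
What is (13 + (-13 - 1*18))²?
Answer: 324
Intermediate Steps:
(13 + (-13 - 1*18))² = (13 + (-13 - 18))² = (13 - 31)² = (-18)² = 324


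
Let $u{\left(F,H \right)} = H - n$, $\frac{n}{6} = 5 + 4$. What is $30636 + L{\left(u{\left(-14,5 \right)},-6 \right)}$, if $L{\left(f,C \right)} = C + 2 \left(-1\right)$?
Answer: $30628$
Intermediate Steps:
$n = 54$ ($n = 6 \left(5 + 4\right) = 6 \cdot 9 = 54$)
$u{\left(F,H \right)} = -54 + H$ ($u{\left(F,H \right)} = H - 54 = -54 + H$)
$L{\left(f,C \right)} = -2 + C$ ($L{\left(f,C \right)} = C - 2 = -2 + C$)
$30636 + L{\left(u{\left(-14,5 \right)},-6 \right)} = 30636 - 8 = 30628$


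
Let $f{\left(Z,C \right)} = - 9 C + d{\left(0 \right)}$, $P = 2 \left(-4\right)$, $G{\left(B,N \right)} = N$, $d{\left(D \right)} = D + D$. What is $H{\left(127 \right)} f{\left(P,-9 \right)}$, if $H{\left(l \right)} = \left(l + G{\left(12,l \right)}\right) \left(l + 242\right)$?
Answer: $7591806$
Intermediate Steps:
$d{\left(D \right)} = 2 D$
$P = -8$
$H{\left(l \right)} = 2 l \left(242 + l\right)$ ($H{\left(l \right)} = \left(l + l\right) \left(l + 242\right) = 2 l \left(242 + l\right)$)
$f{\left(Z,C \right)} = - 9 C$ ($f{\left(Z,C \right)} = - 9 C + 2 \cdot 0 = - 9 C + 0 = - 9 C$)
$H{\left(127 \right)} f{\left(P,-9 \right)} = 2 \cdot 127 \left(242 + 127\right) \left(\left(-9\right) \left(-9\right)\right) = 2 \cdot 127 \cdot 369 \cdot 81 = 93726 \cdot 81 = 7591806$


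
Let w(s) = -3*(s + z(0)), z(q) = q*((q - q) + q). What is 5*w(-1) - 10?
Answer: 5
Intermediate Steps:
z(q) = q**2 (z(q) = q*(0 + q) = q*q = q**2)
w(s) = -3*s (w(s) = -3*(s + 0**2) = -3*(s + 0) = -3*s)
5*w(-1) - 10 = 5*(-3*(-1)) - 10 = 5*3 - 10 = 15 - 10 = 5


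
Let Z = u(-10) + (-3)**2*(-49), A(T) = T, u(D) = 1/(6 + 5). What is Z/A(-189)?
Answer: 4850/2079 ≈ 2.3329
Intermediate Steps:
u(D) = 1/11
Z = -4850/11 (Z = 1/11 + (-3)**2*(-49) = 1/11 + 9*(-49) = 1/11 - 441 = -4850/11 ≈ -440.91)
Z/A(-189) = -4850/11/(-189) = -4850/11*(-1/189) = 4850/2079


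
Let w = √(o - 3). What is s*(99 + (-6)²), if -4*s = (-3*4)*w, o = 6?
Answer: 405*√3 ≈ 701.48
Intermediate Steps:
w = √3 (w = √(6 - 3) = √3 ≈ 1.7320)
s = 3*√3 (s = -(-3*4)*√3/4 = -(-3)*√3 = 3*√3 ≈ 5.1962)
s*(99 + (-6)²) = (3*√3)*(99 + (-6)²) = (3*√3)*(99 + 36) = (3*√3)*135 = 405*√3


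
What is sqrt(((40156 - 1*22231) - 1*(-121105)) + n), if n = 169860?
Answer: sqrt(308890) ≈ 555.78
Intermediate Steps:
sqrt(((40156 - 1*22231) - 1*(-121105)) + n) = sqrt(((40156 - 1*22231) - 1*(-121105)) + 169860) = sqrt(((40156 - 22231) + 121105) + 169860) = sqrt((17925 + 121105) + 169860) = sqrt(139030 + 169860) = sqrt(308890)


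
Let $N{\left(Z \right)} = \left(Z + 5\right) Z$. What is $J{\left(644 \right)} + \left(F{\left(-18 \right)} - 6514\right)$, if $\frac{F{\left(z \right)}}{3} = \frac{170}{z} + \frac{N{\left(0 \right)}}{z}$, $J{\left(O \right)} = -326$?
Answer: $- \frac{20605}{3} \approx -6868.3$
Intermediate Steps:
$N{\left(Z \right)} = Z \left(5 + Z\right)$ ($N{\left(Z \right)} = \left(5 + Z\right) Z = Z \left(5 + Z\right)$)
$F{\left(z \right)} = \frac{510}{z}$ ($F{\left(z \right)} = 3 \left(\frac{170}{z} + \frac{0 \left(5 + 0\right)}{z}\right) = 3 \left(\frac{170}{z} + \frac{0 \cdot 5}{z}\right) = 3 \left(\frac{170}{z} + \frac{0}{z}\right) = 3 \left(\frac{170}{z} + 0\right) = 3 \frac{170}{z} = \frac{510}{z}$)
$J{\left(644 \right)} + \left(F{\left(-18 \right)} - 6514\right) = -326 + \left(\frac{510}{-18} - 6514\right) = -326 + \left(510 \left(- \frac{1}{18}\right) - 6514\right) = -326 - \frac{19627}{3} = - \frac{20605}{3}$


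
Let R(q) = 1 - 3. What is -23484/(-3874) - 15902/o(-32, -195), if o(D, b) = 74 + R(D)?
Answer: -14978375/69732 ≈ -214.80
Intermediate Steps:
R(q) = -2
o(D, b) = 72 (o(D, b) = 74 - 2 = 72)
-23484/(-3874) - 15902/o(-32, -195) = -23484/(-3874) - 15902/72 = -23484*(-1/3874) - 15902*1/72 = 11742/1937 - 7951/36 = -14978375/69732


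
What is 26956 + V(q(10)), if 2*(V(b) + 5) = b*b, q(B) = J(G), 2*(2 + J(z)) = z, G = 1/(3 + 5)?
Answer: 13799873/512 ≈ 26953.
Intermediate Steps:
G = ⅛ (G = 1/8 = ⅛ ≈ 0.12500)
J(z) = -2 + z/2
q(B) = -31/16 (q(B) = -2 + (½)*(⅛) = -2 + 1/16 = -31/16)
V(b) = -5 + b²/2 (V(b) = -5 + (b*b)/2 = -5 + b²/2)
26956 + V(q(10)) = 26956 + (-5 + (-31/16)²/2) = 26956 + (-5 + (½)*(961/256)) = 26956 + (-5 + 961/512) = 26956 - 1599/512 = 13799873/512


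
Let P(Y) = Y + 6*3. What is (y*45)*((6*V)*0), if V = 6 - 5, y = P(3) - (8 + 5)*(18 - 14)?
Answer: 0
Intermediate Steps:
P(Y) = 18 + Y (P(Y) = Y + 18 = 18 + Y)
y = -31 (y = (18 + 3) - (8 + 5)*(18 - 14) = 21 - 13*4 = 21 - 1*52 = 21 - 52 = -31)
V = 1
(y*45)*((6*V)*0) = (-31*45)*((6*1)*0) = -8370*0 = -1395*0 = 0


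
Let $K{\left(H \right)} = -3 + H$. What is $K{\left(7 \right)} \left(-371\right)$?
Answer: $-1484$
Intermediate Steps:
$K{\left(7 \right)} \left(-371\right) = \left(-3 + 7\right) \left(-371\right) = 4 \left(-371\right) = -1484$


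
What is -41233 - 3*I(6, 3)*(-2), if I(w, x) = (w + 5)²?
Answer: -40507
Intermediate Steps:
I(w, x) = (5 + w)²
-41233 - 3*I(6, 3)*(-2) = -41233 - 3*(5 + 6)²*(-2) = -41233 - 3*11²*(-2) = -41233 - 3*121*(-2) = -41233 - 363*(-2) = -41233 + 726 = -40507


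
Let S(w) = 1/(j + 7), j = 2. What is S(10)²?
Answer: 1/81 ≈ 0.012346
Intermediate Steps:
S(w) = ⅑ (S(w) = 1/(2 + 7) = 1/9 = ⅑)
S(10)² = (⅑)² = 1/81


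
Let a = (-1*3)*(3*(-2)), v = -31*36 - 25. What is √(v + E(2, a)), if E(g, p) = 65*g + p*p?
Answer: I*√687 ≈ 26.211*I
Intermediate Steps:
v = -1141 (v = -1116 - 25 = -1141)
a = 18 (a = -3*(-6) = 18)
E(g, p) = p² + 65*g (E(g, p) = 65*g + p² = p² + 65*g)
√(v + E(2, a)) = √(-1141 + (18² + 65*2)) = √(-1141 + (324 + 130)) = √(-1141 + 454) = √(-687) = I*√687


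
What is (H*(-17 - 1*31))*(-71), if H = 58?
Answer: 197664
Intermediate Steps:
(H*(-17 - 1*31))*(-71) = (58*(-17 - 1*31))*(-71) = (58*(-17 - 31))*(-71) = (58*(-48))*(-71) = -2784*(-71) = 197664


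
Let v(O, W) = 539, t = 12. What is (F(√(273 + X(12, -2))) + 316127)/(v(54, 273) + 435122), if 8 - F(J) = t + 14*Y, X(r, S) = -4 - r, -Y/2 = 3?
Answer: 316207/435661 ≈ 0.72581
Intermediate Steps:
Y = -6 (Y = -2*3 = -6)
F(J) = 80 (F(J) = 8 - (12 + 14*(-6)) = 8 - (12 - 84) = 8 - 1*(-72) = 8 + 72 = 80)
(F(√(273 + X(12, -2))) + 316127)/(v(54, 273) + 435122) = (80 + 316127)/(539 + 435122) = 316207/435661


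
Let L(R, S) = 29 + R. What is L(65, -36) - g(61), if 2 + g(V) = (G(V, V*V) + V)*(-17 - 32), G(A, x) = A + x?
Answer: 188403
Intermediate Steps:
g(V) = -2 - 98*V - 49*V**2 (g(V) = -2 + ((V + V*V) + V)*(-17 - 32) = -2 + ((V + V**2) + V)*(-49) = -2 + (V**2 + 2*V)*(-49) = -2 + (-98*V - 49*V**2) = -2 - 98*V - 49*V**2)
L(65, -36) - g(61) = (29 + 65) - (-2 - 98*61 - 49*61**2) = 94 - (-2 - 5978 - 49*3721) = 94 - (-2 - 5978 - 182329) = 94 - 1*(-188309) = 94 + 188309 = 188403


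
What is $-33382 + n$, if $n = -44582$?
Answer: $-77964$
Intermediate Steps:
$-33382 + n = -33382 - 44582 = -77964$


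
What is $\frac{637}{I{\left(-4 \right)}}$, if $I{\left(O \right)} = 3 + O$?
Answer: $-637$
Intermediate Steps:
$\frac{637}{I{\left(-4 \right)}} = \frac{637}{3 - 4} = \frac{637}{-1} = 637 \left(-1\right) = -637$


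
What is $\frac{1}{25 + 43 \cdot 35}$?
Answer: $\frac{1}{1530} \approx 0.00065359$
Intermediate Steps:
$\frac{1}{25 + 43 \cdot 35} = \frac{1}{25 + 1505} = \frac{1}{1530}$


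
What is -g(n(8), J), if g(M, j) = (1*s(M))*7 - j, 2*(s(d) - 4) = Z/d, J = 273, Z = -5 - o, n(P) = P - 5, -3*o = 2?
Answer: 4501/18 ≈ 250.06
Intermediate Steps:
o = -⅔ (o = -⅓*2 = -⅔ ≈ -0.66667)
n(P) = -5 + P
Z = -13/3 (Z = -5 - 1*(-⅔) = -5 + ⅔ = -13/3 ≈ -4.3333)
s(d) = 4 - 13/(6*d) (s(d) = 4 + (-13/(3*d))/2 = 4 - 13/(6*d))
g(M, j) = 28 - j - 91/(6*M) (g(M, j) = (1*(4 - 13/(6*M)))*7 - j = (4 - 13/(6*M))*7 - j = (28 - 91/(6*M)) - j = 28 - j - 91/(6*M))
-g(n(8), J) = -(28 - 1*273 - 91/(6*(-5 + 8))) = -(28 - 273 - 91/6/3) = -(28 - 273 - 91/6*⅓) = -(28 - 273 - 91/18) = -1*(-4501/18) = 4501/18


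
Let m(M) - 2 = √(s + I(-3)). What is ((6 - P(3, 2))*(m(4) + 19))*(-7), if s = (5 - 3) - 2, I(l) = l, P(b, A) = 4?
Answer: -294 - 14*I*√3 ≈ -294.0 - 24.249*I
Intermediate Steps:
s = 0 (s = 2 - 2 = 0)
m(M) = 2 + I*√3 (m(M) = 2 + √(0 - 3) = 2 + √(-3) = 2 + I*√3)
((6 - P(3, 2))*(m(4) + 19))*(-7) = ((6 - 1*4)*((2 + I*√3) + 19))*(-7) = ((6 - 4)*(21 + I*√3))*(-7) = (2*(21 + I*√3))*(-7) = (42 + 2*I*√3)*(-7) = -294 - 14*I*√3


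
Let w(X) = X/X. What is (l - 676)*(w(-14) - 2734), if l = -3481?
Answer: 11361081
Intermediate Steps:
w(X) = 1
(l - 676)*(w(-14) - 2734) = (-3481 - 676)*(1 - 2734) = -4157*(-2733) = 11361081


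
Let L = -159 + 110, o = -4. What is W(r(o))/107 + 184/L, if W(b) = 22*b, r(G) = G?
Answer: -24000/5243 ≈ -4.5775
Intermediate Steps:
L = -49
W(r(o))/107 + 184/L = (22*(-4))/107 + 184/(-49) = -88*1/107 + 184*(-1/49) = -88/107 - 184/49 = -24000/5243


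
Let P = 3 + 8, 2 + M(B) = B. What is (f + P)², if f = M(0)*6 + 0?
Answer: 1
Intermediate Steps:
M(B) = -2 + B
P = 11
f = -12 (f = (-2 + 0)*6 + 0 = -2*6 + 0 = -12 + 0 = -12)
(f + P)² = (-12 + 11)² = (-1)² = 1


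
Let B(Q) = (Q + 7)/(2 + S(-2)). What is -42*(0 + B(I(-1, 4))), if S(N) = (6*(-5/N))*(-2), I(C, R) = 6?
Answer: 39/2 ≈ 19.500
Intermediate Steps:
S(N) = 60/N (S(N) = -30/N*(-2) = 60/N)
B(Q) = -¼ - Q/28 (B(Q) = (Q + 7)/(2 + 60/(-2)) = (7 + Q)/(2 + 60*(-½)) = (7 + Q)/(2 - 30) = (7 + Q)/(-28) = (7 + Q)*(-1/28) = -¼ - Q/28)
-42*(0 + B(I(-1, 4))) = -42*(0 + (-¼ - 1/28*6)) = -42*(0 + (-¼ - 3/14)) = -42*(0 - 13/28) = -42*(-13/28) = 39/2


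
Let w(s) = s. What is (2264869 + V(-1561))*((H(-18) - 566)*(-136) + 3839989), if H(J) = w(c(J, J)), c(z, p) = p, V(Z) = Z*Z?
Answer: 18427472966670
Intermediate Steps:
V(Z) = Z²
H(J) = J
(2264869 + V(-1561))*((H(-18) - 566)*(-136) + 3839989) = (2264869 + (-1561)²)*((-18 - 566)*(-136) + 3839989) = (2264869 + 2436721)*(-584*(-136) + 3839989) = 4701590*(79424 + 3839989) = 4701590*3919413 = 18427472966670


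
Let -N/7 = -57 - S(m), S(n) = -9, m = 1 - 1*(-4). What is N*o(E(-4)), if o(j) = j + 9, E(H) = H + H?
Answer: 336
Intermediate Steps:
m = 5 (m = 1 + 4 = 5)
E(H) = 2*H
o(j) = 9 + j
N = 336 (N = -7*(-57 - 1*(-9)) = -7*(-57 + 9) = -7*(-48) = 336)
N*o(E(-4)) = 336*(9 + 2*(-4)) = 336*(9 - 8) = 336*1 = 336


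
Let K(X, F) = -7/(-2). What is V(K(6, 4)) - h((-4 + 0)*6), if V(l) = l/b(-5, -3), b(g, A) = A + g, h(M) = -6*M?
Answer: -2311/16 ≈ -144.44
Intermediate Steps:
K(X, F) = 7/2 (K(X, F) = -7*(-1/2) = 7/2)
V(l) = -l/8 (V(l) = l/(-3 - 5) = l/(-8) = l*(-1/8) = -l/8)
V(K(6, 4)) - h((-4 + 0)*6) = -1/8*7/2 - (-6)*(-4 + 0)*6 = -7/16 - (-6)*(-4*6) = -7/16 - (-6)*(-24) = -7/16 - 1*144 = -7/16 - 144 = -2311/16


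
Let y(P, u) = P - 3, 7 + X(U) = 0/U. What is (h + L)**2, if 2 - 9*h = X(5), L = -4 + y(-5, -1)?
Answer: 121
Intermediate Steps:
X(U) = -7 (X(U) = -7 + 0/U = -7 + 0 = -7)
y(P, u) = -3 + P
L = -12 (L = -4 + (-3 - 5) = -4 - 8 = -12)
h = 1 (h = 2/9 - 1/9*(-7) = 2/9 + 7/9 = 1)
(h + L)**2 = (1 - 12)**2 = (-11)**2 = 121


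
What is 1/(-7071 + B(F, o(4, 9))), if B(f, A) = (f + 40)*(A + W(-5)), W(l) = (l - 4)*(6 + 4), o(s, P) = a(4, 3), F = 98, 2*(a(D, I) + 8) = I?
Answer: -1/20388 ≈ -4.9048e-5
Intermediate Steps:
a(D, I) = -8 + I/2
o(s, P) = -13/2 (o(s, P) = -8 + (½)*3 = -8 + 3/2 = -13/2)
W(l) = -40 + 10*l (W(l) = (-4 + l)*10 = -40 + 10*l)
B(f, A) = (-90 + A)*(40 + f) (B(f, A) = (f + 40)*(A + (-40 + 10*(-5))) = (40 + f)*(A + (-40 - 50)) = (40 + f)*(A - 90) = (40 + f)*(-90 + A) = (-90 + A)*(40 + f))
1/(-7071 + B(F, o(4, 9))) = 1/(-7071 + (-3600 - 90*98 + 40*(-13/2) - 13/2*98)) = 1/(-7071 + (-3600 - 8820 - 260 - 637)) = 1/(-7071 - 13317) = 1/(-20388) = -1/20388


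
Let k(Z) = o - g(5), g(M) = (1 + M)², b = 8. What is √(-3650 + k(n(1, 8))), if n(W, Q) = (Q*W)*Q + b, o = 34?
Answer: 2*I*√913 ≈ 60.432*I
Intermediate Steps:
n(W, Q) = 8 + W*Q² (n(W, Q) = (Q*W)*Q + 8 = W*Q² + 8 = 8 + W*Q²)
k(Z) = -2 (k(Z) = 34 - (1 + 5)² = 34 - 1*6² = 34 - 1*36 = 34 - 36 = -2)
√(-3650 + k(n(1, 8))) = √(-3650 - 2) = √(-3652) = 2*I*√913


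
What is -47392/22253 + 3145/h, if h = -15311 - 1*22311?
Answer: -1852967509/837202366 ≈ -2.2133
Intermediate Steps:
h = -37622 (h = -15311 - 22311 = -37622)
-47392/22253 + 3145/h = -47392/22253 + 3145/(-37622) = -47392*1/22253 + 3145*(-1/37622) = -47392/22253 - 3145/37622 = -1852967509/837202366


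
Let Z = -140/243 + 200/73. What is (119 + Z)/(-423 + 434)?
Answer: 2149321/195129 ≈ 11.015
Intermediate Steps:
Z = 38380/17739 (Z = -140*1/243 + 200*(1/73) = -140/243 + 200/73 = 38380/17739 ≈ 2.1636)
(119 + Z)/(-423 + 434) = (119 + 38380/17739)/(-423 + 434) = (2149321/17739)/11 = (2149321/17739)*(1/11) = 2149321/195129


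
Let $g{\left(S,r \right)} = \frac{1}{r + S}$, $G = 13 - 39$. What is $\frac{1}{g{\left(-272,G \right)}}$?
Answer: $-298$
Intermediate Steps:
$G = -26$ ($G = 13 - 39 = -26$)
$g{\left(S,r \right)} = \frac{1}{S + r}$
$\frac{1}{g{\left(-272,G \right)}} = \frac{1}{\frac{1}{-272 - 26}} = \frac{1}{\frac{1}{-298}} = \frac{1}{- \frac{1}{298}} = -298$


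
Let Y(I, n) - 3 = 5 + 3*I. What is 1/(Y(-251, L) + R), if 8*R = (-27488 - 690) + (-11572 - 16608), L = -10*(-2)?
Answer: -4/31159 ≈ -0.00012837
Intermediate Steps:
L = 20
Y(I, n) = 8 + 3*I (Y(I, n) = 3 + (5 + 3*I) = 8 + 3*I)
R = -28179/4 (R = ((-27488 - 690) + (-11572 - 16608))/8 = (-28178 - 28180)/8 = (1/8)*(-56358) = -28179/4 ≈ -7044.8)
1/(Y(-251, L) + R) = 1/((8 + 3*(-251)) - 28179/4) = 1/((8 - 753) - 28179/4) = 1/(-745 - 28179/4) = 1/(-31159/4) = -4/31159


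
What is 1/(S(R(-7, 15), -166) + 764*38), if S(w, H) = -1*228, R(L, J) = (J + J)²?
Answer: 1/28804 ≈ 3.4717e-5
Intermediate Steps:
R(L, J) = 4*J² (R(L, J) = (2*J)² = 4*J²)
S(w, H) = -228
1/(S(R(-7, 15), -166) + 764*38) = 1/(-228 + 764*38) = 1/(-228 + 29032) = 1/28804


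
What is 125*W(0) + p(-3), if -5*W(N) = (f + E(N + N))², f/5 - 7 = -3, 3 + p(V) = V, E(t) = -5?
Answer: -5631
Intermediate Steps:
p(V) = -3 + V
f = 20 (f = 35 + 5*(-3) = 35 - 15 = 20)
W(N) = -45 (W(N) = -(20 - 5)²/5 = -⅕*15² = -⅕*225 = -45)
125*W(0) + p(-3) = 125*(-45) + (-3 - 3) = -5625 - 6 = -5631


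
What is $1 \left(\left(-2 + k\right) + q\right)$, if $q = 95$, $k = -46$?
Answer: $47$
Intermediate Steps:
$1 \left(\left(-2 + k\right) + q\right) = 1 \left(\left(-2 - 46\right) + 95\right) = 1 \left(-48 + 95\right) = 1 \cdot 47 = 47$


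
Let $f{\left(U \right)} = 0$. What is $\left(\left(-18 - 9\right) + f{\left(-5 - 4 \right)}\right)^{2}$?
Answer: $729$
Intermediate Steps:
$\left(\left(-18 - 9\right) + f{\left(-5 - 4 \right)}\right)^{2} = \left(\left(-18 - 9\right) + 0\right)^{2} = \left(-27 + 0\right)^{2} = \left(-27\right)^{2} = 729$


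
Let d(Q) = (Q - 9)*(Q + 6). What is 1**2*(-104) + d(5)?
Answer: -148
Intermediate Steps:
d(Q) = (-9 + Q)*(6 + Q)
1**2*(-104) + d(5) = 1**2*(-104) + (-54 + 5**2 - 3*5) = 1*(-104) + (-54 + 25 - 15) = -104 - 44 = -148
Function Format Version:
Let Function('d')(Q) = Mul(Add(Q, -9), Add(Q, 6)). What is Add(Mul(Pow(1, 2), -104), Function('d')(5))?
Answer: -148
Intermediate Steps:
Function('d')(Q) = Mul(Add(-9, Q), Add(6, Q))
Add(Mul(Pow(1, 2), -104), Function('d')(5)) = Add(Mul(Pow(1, 2), -104), Add(-54, Pow(5, 2), Mul(-3, 5))) = Add(Mul(1, -104), Add(-54, 25, -15)) = Add(-104, -44) = -148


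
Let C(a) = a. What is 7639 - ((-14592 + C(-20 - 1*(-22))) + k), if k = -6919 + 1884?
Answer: 27264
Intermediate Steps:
k = -5035
7639 - ((-14592 + C(-20 - 1*(-22))) + k) = 7639 - ((-14592 + (-20 - 1*(-22))) - 5035) = 7639 - ((-14592 + (-20 + 22)) - 5035) = 7639 - ((-14592 + 2) - 5035) = 7639 - (-14590 - 5035) = 7639 - 1*(-19625) = 7639 + 19625 = 27264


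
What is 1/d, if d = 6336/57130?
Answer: 28565/3168 ≈ 9.0167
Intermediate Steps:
d = 3168/28565 (d = 6336*(1/57130) = 3168/28565 ≈ 0.11090)
1/d = 1/(3168/28565) = 28565/3168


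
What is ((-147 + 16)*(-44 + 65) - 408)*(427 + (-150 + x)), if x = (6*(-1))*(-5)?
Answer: -969813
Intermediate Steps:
x = 30 (x = -6*(-5) = 30)
((-147 + 16)*(-44 + 65) - 408)*(427 + (-150 + x)) = ((-147 + 16)*(-44 + 65) - 408)*(427 + (-150 + 30)) = (-131*21 - 408)*(427 - 120) = (-2751 - 408)*307 = -3159*307 = -969813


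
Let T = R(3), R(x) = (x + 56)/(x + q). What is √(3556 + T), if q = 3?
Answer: √128370/6 ≈ 59.715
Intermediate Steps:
R(x) = (56 + x)/(3 + x) (R(x) = (x + 56)/(x + 3) = (56 + x)/(3 + x))
T = 59/6 (T = (56 + 3)/(3 + 3) = 59/6 ≈ 9.8333)
√(3556 + T) = √(3556 + 59/6) = √(21395/6) = √128370/6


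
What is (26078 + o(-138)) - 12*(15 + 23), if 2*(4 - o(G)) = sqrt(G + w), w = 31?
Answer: 25626 - I*sqrt(107)/2 ≈ 25626.0 - 5.172*I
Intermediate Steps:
o(G) = 4 - sqrt(31 + G)/2 (o(G) = 4 - sqrt(G + 31)/2 = 4 - sqrt(31 + G)/2)
(26078 + o(-138)) - 12*(15 + 23) = (26078 + (4 - sqrt(31 - 138)/2)) - 12*(15 + 23) = (26078 + (4 - I*sqrt(107)/2)) - 12*38 = (26078 + (4 - I*sqrt(107)/2)) - 456 = (26082 - I*sqrt(107)/2) - 456 = 25626 - I*sqrt(107)/2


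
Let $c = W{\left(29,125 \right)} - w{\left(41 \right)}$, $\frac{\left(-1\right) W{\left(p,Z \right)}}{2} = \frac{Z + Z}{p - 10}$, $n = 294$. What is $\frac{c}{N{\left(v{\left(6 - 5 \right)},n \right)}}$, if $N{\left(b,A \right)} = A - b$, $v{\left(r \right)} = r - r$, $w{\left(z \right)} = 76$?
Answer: $- \frac{324}{931} \approx -0.34801$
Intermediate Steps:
$v{\left(r \right)} = 0$
$W{\left(p,Z \right)} = - \frac{4 Z}{-10 + p}$ ($W{\left(p,Z \right)} = - 2 \frac{Z + Z}{p - 10} = - 2 \frac{2 Z}{-10 + p} = - \frac{4 Z}{-10 + p}$)
$c = - \frac{1944}{19}$ ($c = \left(-4\right) 125 \frac{1}{-10 + 29} - 76 = \left(-4\right) 125 \cdot \frac{1}{19} - 76 = - \frac{500}{19} - 76 = - \frac{1944}{19} \approx -102.32$)
$\frac{c}{N{\left(v{\left(6 - 5 \right)},n \right)}} = - \frac{1944}{19 \left(294 - 0\right)} = - \frac{1944}{19 \left(294 + 0\right)} = - \frac{1944}{19 \cdot 294} = \left(- \frac{1944}{19}\right) \frac{1}{294} = - \frac{324}{931}$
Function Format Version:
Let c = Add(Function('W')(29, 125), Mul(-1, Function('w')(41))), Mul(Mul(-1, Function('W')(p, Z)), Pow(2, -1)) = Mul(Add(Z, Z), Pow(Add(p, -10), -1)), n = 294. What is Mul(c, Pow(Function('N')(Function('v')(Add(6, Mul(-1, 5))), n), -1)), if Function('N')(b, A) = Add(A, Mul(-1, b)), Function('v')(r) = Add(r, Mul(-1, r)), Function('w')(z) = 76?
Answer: Rational(-324, 931) ≈ -0.34801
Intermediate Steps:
Function('v')(r) = 0
Function('W')(p, Z) = Mul(-4, Z, Pow(Add(-10, p), -1)) (Function('W')(p, Z) = Mul(-2, Mul(Add(Z, Z), Pow(Add(p, -10), -1))) = Mul(-2, Mul(Mul(2, Z), Pow(Add(-10, p), -1))) = Mul(-2, Mul(2, Z, Pow(Add(-10, p), -1))) = Mul(-4, Z, Pow(Add(-10, p), -1)))
c = Rational(-1944, 19) (c = Add(Mul(-4, 125, Pow(Add(-10, 29), -1)), Mul(-1, 76)) = Add(Mul(-4, 125, Pow(19, -1)), -76) = Add(Mul(-4, 125, Rational(1, 19)), -76) = Add(Rational(-500, 19), -76) = Rational(-1944, 19) ≈ -102.32)
Mul(c, Pow(Function('N')(Function('v')(Add(6, Mul(-1, 5))), n), -1)) = Mul(Rational(-1944, 19), Pow(Add(294, Mul(-1, 0)), -1)) = Mul(Rational(-1944, 19), Pow(Add(294, 0), -1)) = Mul(Rational(-1944, 19), Pow(294, -1)) = Mul(Rational(-1944, 19), Rational(1, 294)) = Rational(-324, 931)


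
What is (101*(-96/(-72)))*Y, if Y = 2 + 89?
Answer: 36764/3 ≈ 12255.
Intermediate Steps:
Y = 91
(101*(-96/(-72)))*Y = (101*(-96/(-72)))*91 = (101*(-96*(-1/72)))*91 = (101*(4/3))*91 = (404/3)*91 = 36764/3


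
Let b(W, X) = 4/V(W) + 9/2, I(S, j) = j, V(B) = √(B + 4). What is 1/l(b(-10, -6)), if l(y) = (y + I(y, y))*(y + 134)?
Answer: 6*I/(11*(104*√6 + 677*I)) ≈ 0.00070576 + 0.00026557*I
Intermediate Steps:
V(B) = √(4 + B)
b(W, X) = 9/2 + 4/√(4 + W) (b(W, X) = 4/(√(4 + W)) + 9/2 = 4/√(4 + W) + 9*(½) = 4/√(4 + W) + 9/2 = 9/2 + 4/√(4 + W))
l(y) = 2*y*(134 + y) (l(y) = (y + y)*(y + 134) = (2*y)*(134 + y) = 2*y*(134 + y))
1/l(b(-10, -6)) = 1/(2*(9/2 + 4/√(4 - 10))*(134 + (9/2 + 4/√(4 - 10)))) = 1/(2*(9/2 + 4/√(-6))*(134 + (9/2 + 4/√(-6)))) = 1/(2*(9/2 + 4*(-I*√6/6))*(134 + (9/2 + 4*(-I*√6/6)))) = 1/(2*(9/2 - 2*I*√6/3)*(134 + (9/2 - 2*I*√6/3))) = 1/(2*(9/2 - 2*I*√6/3)*(277/2 - 2*I*√6/3))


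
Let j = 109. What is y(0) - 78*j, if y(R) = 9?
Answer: -8493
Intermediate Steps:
y(0) - 78*j = 9 - 78*109 = 9 - 8502 = -8493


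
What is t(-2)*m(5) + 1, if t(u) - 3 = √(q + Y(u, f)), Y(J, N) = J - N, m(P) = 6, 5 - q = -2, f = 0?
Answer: 19 + 6*√5 ≈ 32.416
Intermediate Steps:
q = 7 (q = 5 - 1*(-2) = 5 + 2 = 7)
t(u) = 3 + √(7 + u) (t(u) = 3 + √(7 + (u - 1*0)) = 3 + √(7 + (u + 0)) = 3 + √(7 + u))
t(-2)*m(5) + 1 = (3 + √(7 - 2))*6 + 1 = (3 + √5)*6 + 1 = (18 + 6*√5) + 1 = 19 + 6*√5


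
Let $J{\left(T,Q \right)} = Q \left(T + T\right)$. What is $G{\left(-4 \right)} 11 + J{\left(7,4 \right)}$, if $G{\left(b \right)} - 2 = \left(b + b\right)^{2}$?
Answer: $782$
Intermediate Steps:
$G{\left(b \right)} = 2 + 4 b^{2}$ ($G{\left(b \right)} = 2 + \left(b + b\right)^{2} = 2 + \left(2 b\right)^{2} = 2 + 4 b^{2}$)
$J{\left(T,Q \right)} = 2 Q T$ ($J{\left(T,Q \right)} = Q 2 T = 2 Q T$)
$G{\left(-4 \right)} 11 + J{\left(7,4 \right)} = \left(2 + 4 \left(-4\right)^{2}\right) 11 + 2 \cdot 4 \cdot 7 = \left(2 + 4 \cdot 16\right) 11 + 56 = \left(2 + 64\right) 11 + 56 = 66 \cdot 11 + 56 = 726 + 56 = 782$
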